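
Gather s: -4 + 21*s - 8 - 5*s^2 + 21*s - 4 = -5*s^2 + 42*s - 16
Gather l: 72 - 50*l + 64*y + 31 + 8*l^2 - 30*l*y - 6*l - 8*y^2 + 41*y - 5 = 8*l^2 + l*(-30*y - 56) - 8*y^2 + 105*y + 98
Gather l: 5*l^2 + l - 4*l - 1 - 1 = 5*l^2 - 3*l - 2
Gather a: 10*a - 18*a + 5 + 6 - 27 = -8*a - 16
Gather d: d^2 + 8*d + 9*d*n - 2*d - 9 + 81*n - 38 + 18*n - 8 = d^2 + d*(9*n + 6) + 99*n - 55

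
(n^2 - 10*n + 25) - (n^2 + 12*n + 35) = -22*n - 10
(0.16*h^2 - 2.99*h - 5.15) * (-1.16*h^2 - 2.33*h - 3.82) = -0.1856*h^4 + 3.0956*h^3 + 12.3295*h^2 + 23.4213*h + 19.673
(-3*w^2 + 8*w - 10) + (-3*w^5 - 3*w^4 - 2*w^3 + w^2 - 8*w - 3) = -3*w^5 - 3*w^4 - 2*w^3 - 2*w^2 - 13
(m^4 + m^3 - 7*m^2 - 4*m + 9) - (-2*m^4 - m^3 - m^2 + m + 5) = 3*m^4 + 2*m^3 - 6*m^2 - 5*m + 4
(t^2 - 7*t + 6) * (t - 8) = t^3 - 15*t^2 + 62*t - 48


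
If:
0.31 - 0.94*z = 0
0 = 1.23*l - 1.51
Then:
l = 1.23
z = 0.33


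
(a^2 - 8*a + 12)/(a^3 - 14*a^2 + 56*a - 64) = (a - 6)/(a^2 - 12*a + 32)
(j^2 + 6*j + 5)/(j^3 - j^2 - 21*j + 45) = (j + 1)/(j^2 - 6*j + 9)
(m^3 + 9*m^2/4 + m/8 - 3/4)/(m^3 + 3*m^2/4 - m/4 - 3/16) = 2*(m + 2)/(2*m + 1)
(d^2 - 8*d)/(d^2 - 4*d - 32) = d/(d + 4)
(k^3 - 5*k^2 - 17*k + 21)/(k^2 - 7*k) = k + 2 - 3/k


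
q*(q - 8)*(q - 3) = q^3 - 11*q^2 + 24*q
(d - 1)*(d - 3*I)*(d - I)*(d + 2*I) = d^4 - d^3 - 2*I*d^3 + 5*d^2 + 2*I*d^2 - 5*d - 6*I*d + 6*I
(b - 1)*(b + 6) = b^2 + 5*b - 6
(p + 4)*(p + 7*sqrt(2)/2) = p^2 + 4*p + 7*sqrt(2)*p/2 + 14*sqrt(2)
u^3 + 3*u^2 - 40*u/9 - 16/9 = (u - 4/3)*(u + 1/3)*(u + 4)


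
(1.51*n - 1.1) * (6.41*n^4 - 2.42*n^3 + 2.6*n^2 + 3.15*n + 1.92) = 9.6791*n^5 - 10.7052*n^4 + 6.588*n^3 + 1.8965*n^2 - 0.5658*n - 2.112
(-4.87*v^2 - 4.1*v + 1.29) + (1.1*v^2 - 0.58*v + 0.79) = -3.77*v^2 - 4.68*v + 2.08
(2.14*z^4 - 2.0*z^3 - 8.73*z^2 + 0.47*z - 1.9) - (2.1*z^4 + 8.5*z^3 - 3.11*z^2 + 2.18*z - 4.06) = 0.04*z^4 - 10.5*z^3 - 5.62*z^2 - 1.71*z + 2.16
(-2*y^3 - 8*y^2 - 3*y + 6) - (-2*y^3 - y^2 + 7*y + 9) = -7*y^2 - 10*y - 3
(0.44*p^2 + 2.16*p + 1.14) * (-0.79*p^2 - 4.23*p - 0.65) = -0.3476*p^4 - 3.5676*p^3 - 10.3234*p^2 - 6.2262*p - 0.741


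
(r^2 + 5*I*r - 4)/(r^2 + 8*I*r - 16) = (r + I)/(r + 4*I)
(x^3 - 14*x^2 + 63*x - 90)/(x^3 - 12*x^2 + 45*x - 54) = (x - 5)/(x - 3)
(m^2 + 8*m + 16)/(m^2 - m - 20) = (m + 4)/(m - 5)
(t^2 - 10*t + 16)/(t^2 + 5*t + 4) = (t^2 - 10*t + 16)/(t^2 + 5*t + 4)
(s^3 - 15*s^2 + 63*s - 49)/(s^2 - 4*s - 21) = (s^2 - 8*s + 7)/(s + 3)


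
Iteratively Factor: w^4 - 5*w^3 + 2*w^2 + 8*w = (w - 4)*(w^3 - w^2 - 2*w) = w*(w - 4)*(w^2 - w - 2) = w*(w - 4)*(w + 1)*(w - 2)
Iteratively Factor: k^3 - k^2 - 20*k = (k - 5)*(k^2 + 4*k) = k*(k - 5)*(k + 4)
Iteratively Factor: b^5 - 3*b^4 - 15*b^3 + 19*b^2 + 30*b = (b)*(b^4 - 3*b^3 - 15*b^2 + 19*b + 30) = b*(b - 5)*(b^3 + 2*b^2 - 5*b - 6) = b*(b - 5)*(b + 3)*(b^2 - b - 2) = b*(b - 5)*(b + 1)*(b + 3)*(b - 2)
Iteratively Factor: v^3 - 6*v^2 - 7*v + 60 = (v + 3)*(v^2 - 9*v + 20) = (v - 4)*(v + 3)*(v - 5)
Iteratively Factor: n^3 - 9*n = (n)*(n^2 - 9) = n*(n + 3)*(n - 3)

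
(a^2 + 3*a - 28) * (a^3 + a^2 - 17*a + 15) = a^5 + 4*a^4 - 42*a^3 - 64*a^2 + 521*a - 420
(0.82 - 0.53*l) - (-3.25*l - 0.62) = 2.72*l + 1.44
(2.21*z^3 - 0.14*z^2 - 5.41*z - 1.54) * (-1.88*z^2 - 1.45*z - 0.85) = -4.1548*z^5 - 2.9413*z^4 + 8.4953*z^3 + 10.8587*z^2 + 6.8315*z + 1.309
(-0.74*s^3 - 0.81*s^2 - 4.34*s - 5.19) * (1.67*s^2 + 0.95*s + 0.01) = -1.2358*s^5 - 2.0557*s^4 - 8.0247*s^3 - 12.7984*s^2 - 4.9739*s - 0.0519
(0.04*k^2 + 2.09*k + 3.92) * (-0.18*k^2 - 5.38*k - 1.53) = -0.0072*k^4 - 0.5914*k^3 - 12.011*k^2 - 24.2873*k - 5.9976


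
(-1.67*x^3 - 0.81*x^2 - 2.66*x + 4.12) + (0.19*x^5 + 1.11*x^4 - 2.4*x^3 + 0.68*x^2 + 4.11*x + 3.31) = 0.19*x^5 + 1.11*x^4 - 4.07*x^3 - 0.13*x^2 + 1.45*x + 7.43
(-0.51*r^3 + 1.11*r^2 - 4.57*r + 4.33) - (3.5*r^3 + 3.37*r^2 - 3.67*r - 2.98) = -4.01*r^3 - 2.26*r^2 - 0.9*r + 7.31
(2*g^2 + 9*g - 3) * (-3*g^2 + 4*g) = -6*g^4 - 19*g^3 + 45*g^2 - 12*g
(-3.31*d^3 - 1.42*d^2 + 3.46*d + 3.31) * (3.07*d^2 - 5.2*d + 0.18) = -10.1617*d^5 + 12.8526*d^4 + 17.4104*d^3 - 8.0859*d^2 - 16.5892*d + 0.5958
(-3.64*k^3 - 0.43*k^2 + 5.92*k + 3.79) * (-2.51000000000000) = 9.1364*k^3 + 1.0793*k^2 - 14.8592*k - 9.5129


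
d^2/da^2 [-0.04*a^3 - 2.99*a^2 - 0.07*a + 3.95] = -0.24*a - 5.98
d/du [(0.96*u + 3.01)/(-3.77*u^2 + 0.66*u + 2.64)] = (3.6192*u^2 + 22.6954*u + 0.5478)/(14.2129*u^4 - 4.9764*u^3 - 19.47*u^2 + 3.4848*u + 6.9696)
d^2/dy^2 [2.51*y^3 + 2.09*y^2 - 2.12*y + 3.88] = 15.06*y + 4.18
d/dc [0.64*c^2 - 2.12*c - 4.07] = 1.28*c - 2.12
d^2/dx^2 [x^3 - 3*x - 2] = 6*x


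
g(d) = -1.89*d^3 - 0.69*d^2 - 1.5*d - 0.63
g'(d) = -5.67*d^2 - 1.38*d - 1.5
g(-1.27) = 4.03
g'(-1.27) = -8.89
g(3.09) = -67.62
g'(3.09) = -59.90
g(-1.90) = 12.69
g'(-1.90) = -19.35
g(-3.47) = 75.23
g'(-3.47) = -64.98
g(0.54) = -1.94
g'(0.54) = -3.90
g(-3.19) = 58.49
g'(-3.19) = -54.80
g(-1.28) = 4.12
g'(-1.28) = -9.02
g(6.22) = -491.47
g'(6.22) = -229.45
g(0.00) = -0.63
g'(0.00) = -1.50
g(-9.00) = 1334.79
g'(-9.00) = -448.35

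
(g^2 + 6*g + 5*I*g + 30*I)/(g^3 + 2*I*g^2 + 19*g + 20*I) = (g + 6)/(g^2 - 3*I*g + 4)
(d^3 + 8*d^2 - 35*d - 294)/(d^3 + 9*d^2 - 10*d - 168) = (d^2 + d - 42)/(d^2 + 2*d - 24)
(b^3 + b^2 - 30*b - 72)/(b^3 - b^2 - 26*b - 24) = (b + 3)/(b + 1)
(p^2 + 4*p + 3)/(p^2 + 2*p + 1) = (p + 3)/(p + 1)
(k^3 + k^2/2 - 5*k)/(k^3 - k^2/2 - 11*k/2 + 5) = k/(k - 1)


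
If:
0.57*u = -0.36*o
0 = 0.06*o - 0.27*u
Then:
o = 0.00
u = 0.00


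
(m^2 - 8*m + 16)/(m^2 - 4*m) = (m - 4)/m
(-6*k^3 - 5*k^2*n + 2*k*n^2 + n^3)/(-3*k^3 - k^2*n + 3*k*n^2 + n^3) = (2*k - n)/(k - n)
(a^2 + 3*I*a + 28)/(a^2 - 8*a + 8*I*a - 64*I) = (a^2 + 3*I*a + 28)/(a^2 + 8*a*(-1 + I) - 64*I)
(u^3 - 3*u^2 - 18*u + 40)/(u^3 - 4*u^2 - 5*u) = (u^2 + 2*u - 8)/(u*(u + 1))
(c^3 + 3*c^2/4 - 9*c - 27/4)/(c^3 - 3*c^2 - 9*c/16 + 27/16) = 4*(c + 3)/(4*c - 3)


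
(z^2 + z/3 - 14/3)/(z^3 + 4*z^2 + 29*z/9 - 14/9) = 3*(z - 2)/(3*z^2 + 5*z - 2)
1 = 1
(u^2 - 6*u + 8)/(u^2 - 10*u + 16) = (u - 4)/(u - 8)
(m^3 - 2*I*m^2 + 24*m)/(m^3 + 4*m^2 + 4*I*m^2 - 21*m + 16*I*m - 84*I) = m*(m - 6*I)/(m^2 + 4*m - 21)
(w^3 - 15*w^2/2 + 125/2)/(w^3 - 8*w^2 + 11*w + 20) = (2*w^2 - 5*w - 25)/(2*(w^2 - 3*w - 4))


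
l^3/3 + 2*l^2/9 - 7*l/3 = l*(l/3 + 1)*(l - 7/3)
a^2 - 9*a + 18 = (a - 6)*(a - 3)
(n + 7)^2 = n^2 + 14*n + 49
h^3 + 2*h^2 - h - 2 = (h - 1)*(h + 1)*(h + 2)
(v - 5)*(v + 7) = v^2 + 2*v - 35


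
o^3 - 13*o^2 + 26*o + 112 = (o - 8)*(o - 7)*(o + 2)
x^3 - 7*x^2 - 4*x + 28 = (x - 7)*(x - 2)*(x + 2)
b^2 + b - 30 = (b - 5)*(b + 6)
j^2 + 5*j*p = j*(j + 5*p)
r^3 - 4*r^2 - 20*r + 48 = (r - 6)*(r - 2)*(r + 4)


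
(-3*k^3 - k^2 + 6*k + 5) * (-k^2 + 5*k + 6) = 3*k^5 - 14*k^4 - 29*k^3 + 19*k^2 + 61*k + 30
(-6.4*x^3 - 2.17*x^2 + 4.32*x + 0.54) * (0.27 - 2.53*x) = 16.192*x^4 + 3.7621*x^3 - 11.5155*x^2 - 0.1998*x + 0.1458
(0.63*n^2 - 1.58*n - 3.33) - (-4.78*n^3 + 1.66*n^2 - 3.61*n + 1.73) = 4.78*n^3 - 1.03*n^2 + 2.03*n - 5.06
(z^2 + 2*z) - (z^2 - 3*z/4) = 11*z/4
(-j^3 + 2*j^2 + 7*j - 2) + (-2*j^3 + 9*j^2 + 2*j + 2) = -3*j^3 + 11*j^2 + 9*j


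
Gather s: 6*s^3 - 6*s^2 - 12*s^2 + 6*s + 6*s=6*s^3 - 18*s^2 + 12*s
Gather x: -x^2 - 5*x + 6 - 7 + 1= -x^2 - 5*x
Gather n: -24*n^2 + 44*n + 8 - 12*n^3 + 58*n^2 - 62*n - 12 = -12*n^3 + 34*n^2 - 18*n - 4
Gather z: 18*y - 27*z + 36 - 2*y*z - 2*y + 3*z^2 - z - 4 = 16*y + 3*z^2 + z*(-2*y - 28) + 32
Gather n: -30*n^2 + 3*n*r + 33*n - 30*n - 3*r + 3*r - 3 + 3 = -30*n^2 + n*(3*r + 3)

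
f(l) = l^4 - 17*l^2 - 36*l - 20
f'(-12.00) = -6540.00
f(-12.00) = 18700.00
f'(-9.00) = -2646.00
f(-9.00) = 5488.00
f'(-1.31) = -0.45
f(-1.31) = 0.93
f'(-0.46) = -20.75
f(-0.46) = -6.99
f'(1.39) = -72.52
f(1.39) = -99.15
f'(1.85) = -73.57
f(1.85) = -133.07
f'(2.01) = -71.86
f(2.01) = -144.72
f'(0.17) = -41.76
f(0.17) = -26.61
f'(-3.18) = -56.51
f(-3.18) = 24.83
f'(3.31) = -3.48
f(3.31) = -205.38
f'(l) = 4*l^3 - 34*l - 36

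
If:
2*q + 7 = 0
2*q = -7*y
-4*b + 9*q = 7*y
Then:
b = -77/8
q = -7/2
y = 1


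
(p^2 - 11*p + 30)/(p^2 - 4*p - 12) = (p - 5)/(p + 2)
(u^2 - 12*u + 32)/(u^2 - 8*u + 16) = (u - 8)/(u - 4)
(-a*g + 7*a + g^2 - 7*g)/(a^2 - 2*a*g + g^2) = (7 - g)/(a - g)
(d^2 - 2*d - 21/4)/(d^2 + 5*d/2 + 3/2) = (d - 7/2)/(d + 1)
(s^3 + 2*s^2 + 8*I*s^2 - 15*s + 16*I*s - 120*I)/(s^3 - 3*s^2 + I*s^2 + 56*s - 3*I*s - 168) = (s + 5)/(s - 7*I)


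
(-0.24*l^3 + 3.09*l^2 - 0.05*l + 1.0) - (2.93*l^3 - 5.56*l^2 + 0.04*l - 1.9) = -3.17*l^3 + 8.65*l^2 - 0.09*l + 2.9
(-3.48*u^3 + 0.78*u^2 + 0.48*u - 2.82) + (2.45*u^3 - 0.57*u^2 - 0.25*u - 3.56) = -1.03*u^3 + 0.21*u^2 + 0.23*u - 6.38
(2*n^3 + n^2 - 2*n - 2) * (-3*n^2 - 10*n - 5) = -6*n^5 - 23*n^4 - 14*n^3 + 21*n^2 + 30*n + 10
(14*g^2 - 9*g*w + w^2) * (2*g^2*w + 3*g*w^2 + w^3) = 28*g^4*w + 24*g^3*w^2 - 11*g^2*w^3 - 6*g*w^4 + w^5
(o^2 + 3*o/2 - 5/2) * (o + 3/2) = o^3 + 3*o^2 - o/4 - 15/4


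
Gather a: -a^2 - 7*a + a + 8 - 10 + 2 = -a^2 - 6*a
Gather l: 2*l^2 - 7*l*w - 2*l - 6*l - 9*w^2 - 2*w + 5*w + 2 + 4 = 2*l^2 + l*(-7*w - 8) - 9*w^2 + 3*w + 6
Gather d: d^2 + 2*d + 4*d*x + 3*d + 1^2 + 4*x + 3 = d^2 + d*(4*x + 5) + 4*x + 4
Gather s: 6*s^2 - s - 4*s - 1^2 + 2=6*s^2 - 5*s + 1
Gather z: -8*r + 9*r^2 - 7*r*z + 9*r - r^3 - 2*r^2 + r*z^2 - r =-r^3 + 7*r^2 + r*z^2 - 7*r*z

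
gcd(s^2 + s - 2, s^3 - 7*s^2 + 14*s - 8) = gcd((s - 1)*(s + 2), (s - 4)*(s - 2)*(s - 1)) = s - 1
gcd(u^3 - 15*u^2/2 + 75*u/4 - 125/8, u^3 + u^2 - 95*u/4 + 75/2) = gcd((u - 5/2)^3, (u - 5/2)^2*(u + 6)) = u^2 - 5*u + 25/4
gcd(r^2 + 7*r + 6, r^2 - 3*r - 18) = 1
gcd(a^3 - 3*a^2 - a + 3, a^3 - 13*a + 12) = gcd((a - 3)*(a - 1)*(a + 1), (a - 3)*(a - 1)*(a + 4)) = a^2 - 4*a + 3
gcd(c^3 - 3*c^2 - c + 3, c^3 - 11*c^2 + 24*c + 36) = c + 1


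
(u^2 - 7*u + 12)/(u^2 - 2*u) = (u^2 - 7*u + 12)/(u*(u - 2))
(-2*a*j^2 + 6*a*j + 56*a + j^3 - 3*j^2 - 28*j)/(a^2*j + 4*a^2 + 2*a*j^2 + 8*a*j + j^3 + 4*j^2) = (-2*a*j + 14*a + j^2 - 7*j)/(a^2 + 2*a*j + j^2)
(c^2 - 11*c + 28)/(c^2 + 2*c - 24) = (c - 7)/(c + 6)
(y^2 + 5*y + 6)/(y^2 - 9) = (y + 2)/(y - 3)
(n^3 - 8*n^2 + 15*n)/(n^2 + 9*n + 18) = n*(n^2 - 8*n + 15)/(n^2 + 9*n + 18)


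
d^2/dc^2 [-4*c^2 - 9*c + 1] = -8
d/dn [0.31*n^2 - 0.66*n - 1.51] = 0.62*n - 0.66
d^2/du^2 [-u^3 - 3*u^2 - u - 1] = -6*u - 6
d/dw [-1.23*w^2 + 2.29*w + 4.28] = 2.29 - 2.46*w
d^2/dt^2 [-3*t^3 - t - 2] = -18*t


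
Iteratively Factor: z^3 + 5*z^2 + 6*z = (z + 2)*(z^2 + 3*z) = (z + 2)*(z + 3)*(z)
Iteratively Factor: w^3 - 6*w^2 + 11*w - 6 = (w - 2)*(w^2 - 4*w + 3) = (w - 2)*(w - 1)*(w - 3)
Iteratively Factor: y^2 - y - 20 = (y + 4)*(y - 5)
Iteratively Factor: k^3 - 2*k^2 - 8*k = (k - 4)*(k^2 + 2*k) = (k - 4)*(k + 2)*(k)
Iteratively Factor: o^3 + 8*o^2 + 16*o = (o)*(o^2 + 8*o + 16) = o*(o + 4)*(o + 4)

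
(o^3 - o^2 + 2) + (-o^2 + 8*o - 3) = o^3 - 2*o^2 + 8*o - 1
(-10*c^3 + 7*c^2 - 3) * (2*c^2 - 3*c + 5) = -20*c^5 + 44*c^4 - 71*c^3 + 29*c^2 + 9*c - 15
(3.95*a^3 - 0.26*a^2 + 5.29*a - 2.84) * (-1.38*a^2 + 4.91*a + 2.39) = -5.451*a^5 + 19.7533*a^4 + 0.863700000000001*a^3 + 29.2717*a^2 - 1.3013*a - 6.7876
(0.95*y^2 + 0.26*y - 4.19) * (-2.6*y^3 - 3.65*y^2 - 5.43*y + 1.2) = -2.47*y^5 - 4.1435*y^4 + 4.7865*y^3 + 15.0217*y^2 + 23.0637*y - 5.028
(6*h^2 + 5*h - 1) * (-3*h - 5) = -18*h^3 - 45*h^2 - 22*h + 5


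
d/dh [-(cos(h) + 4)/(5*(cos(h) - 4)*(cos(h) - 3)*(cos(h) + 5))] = 2*(-cos(h)^3 - 5*cos(h)^2 + 8*cos(h) + 76)*sin(h)/(5*(cos(h) - 4)^2*(cos(h) - 3)^2*(cos(h) + 5)^2)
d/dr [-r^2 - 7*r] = -2*r - 7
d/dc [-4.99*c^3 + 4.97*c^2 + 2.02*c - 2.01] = -14.97*c^2 + 9.94*c + 2.02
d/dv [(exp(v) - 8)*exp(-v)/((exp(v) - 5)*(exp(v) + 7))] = 2*(-exp(3*v) + 11*exp(2*v) + 16*exp(v) - 140)*exp(-v)/(exp(4*v) + 4*exp(3*v) - 66*exp(2*v) - 140*exp(v) + 1225)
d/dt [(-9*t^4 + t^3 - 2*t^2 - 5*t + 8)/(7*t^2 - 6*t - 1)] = (-126*t^5 + 169*t^4 + 24*t^3 + 44*t^2 - 108*t + 53)/(49*t^4 - 84*t^3 + 22*t^2 + 12*t + 1)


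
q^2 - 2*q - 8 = (q - 4)*(q + 2)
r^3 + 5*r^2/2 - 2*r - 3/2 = (r - 1)*(r + 1/2)*(r + 3)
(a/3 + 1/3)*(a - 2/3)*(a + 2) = a^3/3 + 7*a^2/9 - 4/9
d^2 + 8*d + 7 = (d + 1)*(d + 7)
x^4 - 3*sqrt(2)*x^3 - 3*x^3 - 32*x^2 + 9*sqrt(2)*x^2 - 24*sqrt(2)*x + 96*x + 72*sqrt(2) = (x - 3)*(x - 6*sqrt(2))*(x + sqrt(2))*(x + 2*sqrt(2))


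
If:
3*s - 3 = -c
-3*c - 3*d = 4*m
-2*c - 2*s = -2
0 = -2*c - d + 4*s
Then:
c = 0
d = 4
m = -3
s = 1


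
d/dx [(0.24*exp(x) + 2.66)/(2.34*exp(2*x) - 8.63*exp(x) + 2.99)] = (-0.5616*exp(2*x) - 12.4488*exp(x) + 23.6734)*exp(x)/(5.4756*exp(4*x) - 40.3884*exp(3*x) + 88.4701*exp(2*x) - 51.6074*exp(x) + 8.9401)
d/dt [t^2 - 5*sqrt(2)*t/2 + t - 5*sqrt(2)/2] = 2*t - 5*sqrt(2)/2 + 1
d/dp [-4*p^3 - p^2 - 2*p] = -12*p^2 - 2*p - 2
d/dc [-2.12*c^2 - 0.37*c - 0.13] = -4.24*c - 0.37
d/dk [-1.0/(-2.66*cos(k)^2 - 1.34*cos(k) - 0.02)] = (5.32*cos(k) + 1.34)*sin(k)/(2.66*cos(k)^2 + 1.34*cos(k) + 0.02)^2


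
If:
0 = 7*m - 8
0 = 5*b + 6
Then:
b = -6/5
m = 8/7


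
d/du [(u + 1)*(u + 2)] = 2*u + 3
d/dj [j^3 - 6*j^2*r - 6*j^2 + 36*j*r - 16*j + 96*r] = 3*j^2 - 12*j*r - 12*j + 36*r - 16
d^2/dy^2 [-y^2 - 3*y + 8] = -2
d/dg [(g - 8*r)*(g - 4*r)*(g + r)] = 3*g^2 - 22*g*r + 20*r^2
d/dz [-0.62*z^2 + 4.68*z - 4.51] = 4.68 - 1.24*z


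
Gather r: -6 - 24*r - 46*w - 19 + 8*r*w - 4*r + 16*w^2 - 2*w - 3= r*(8*w - 28) + 16*w^2 - 48*w - 28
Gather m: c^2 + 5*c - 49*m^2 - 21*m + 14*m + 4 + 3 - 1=c^2 + 5*c - 49*m^2 - 7*m + 6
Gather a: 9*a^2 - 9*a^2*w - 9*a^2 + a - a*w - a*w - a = -9*a^2*w - 2*a*w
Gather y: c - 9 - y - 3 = c - y - 12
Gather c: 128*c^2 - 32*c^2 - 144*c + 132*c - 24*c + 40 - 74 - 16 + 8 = 96*c^2 - 36*c - 42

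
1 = 1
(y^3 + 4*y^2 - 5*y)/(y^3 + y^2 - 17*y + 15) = y/(y - 3)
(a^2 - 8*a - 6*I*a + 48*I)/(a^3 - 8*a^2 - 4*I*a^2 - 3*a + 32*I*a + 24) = (a - 6*I)/(a^2 - 4*I*a - 3)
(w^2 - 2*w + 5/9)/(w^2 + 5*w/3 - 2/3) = (w - 5/3)/(w + 2)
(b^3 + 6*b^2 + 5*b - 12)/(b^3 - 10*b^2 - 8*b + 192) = (b^2 + 2*b - 3)/(b^2 - 14*b + 48)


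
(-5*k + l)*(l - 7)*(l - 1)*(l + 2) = -5*k*l^3 + 30*k*l^2 + 45*k*l - 70*k + l^4 - 6*l^3 - 9*l^2 + 14*l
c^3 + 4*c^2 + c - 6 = (c - 1)*(c + 2)*(c + 3)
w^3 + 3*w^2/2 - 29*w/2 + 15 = (w - 2)*(w - 3/2)*(w + 5)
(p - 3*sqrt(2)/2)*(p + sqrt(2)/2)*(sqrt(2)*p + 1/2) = sqrt(2)*p^3 - 3*p^2/2 - 2*sqrt(2)*p - 3/4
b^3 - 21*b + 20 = (b - 4)*(b - 1)*(b + 5)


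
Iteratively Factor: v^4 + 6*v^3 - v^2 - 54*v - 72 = (v + 2)*(v^3 + 4*v^2 - 9*v - 36) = (v + 2)*(v + 4)*(v^2 - 9) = (v - 3)*(v + 2)*(v + 4)*(v + 3)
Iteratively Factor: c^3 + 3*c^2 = (c)*(c^2 + 3*c) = c*(c + 3)*(c)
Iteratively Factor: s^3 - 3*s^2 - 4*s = (s + 1)*(s^2 - 4*s) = (s - 4)*(s + 1)*(s)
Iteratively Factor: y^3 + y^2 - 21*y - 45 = (y + 3)*(y^2 - 2*y - 15) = (y - 5)*(y + 3)*(y + 3)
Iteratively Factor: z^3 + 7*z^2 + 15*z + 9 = (z + 1)*(z^2 + 6*z + 9) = (z + 1)*(z + 3)*(z + 3)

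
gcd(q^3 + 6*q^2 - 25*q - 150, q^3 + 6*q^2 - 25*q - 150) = q^3 + 6*q^2 - 25*q - 150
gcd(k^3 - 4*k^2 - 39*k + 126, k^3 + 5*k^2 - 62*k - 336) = k + 6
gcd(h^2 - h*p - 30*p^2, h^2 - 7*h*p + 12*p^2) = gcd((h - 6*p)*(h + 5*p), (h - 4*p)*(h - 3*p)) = 1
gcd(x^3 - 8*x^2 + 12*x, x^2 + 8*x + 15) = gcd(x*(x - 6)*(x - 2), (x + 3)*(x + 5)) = 1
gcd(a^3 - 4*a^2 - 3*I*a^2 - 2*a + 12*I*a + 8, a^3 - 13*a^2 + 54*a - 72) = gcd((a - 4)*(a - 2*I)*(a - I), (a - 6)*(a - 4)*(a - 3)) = a - 4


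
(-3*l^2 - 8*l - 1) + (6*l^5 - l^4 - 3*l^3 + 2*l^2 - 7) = 6*l^5 - l^4 - 3*l^3 - l^2 - 8*l - 8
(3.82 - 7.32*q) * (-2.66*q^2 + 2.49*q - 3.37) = 19.4712*q^3 - 28.388*q^2 + 34.1802*q - 12.8734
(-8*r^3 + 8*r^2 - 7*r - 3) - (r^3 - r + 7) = -9*r^3 + 8*r^2 - 6*r - 10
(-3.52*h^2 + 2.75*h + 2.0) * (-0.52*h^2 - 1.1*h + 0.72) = 1.8304*h^4 + 2.442*h^3 - 6.5994*h^2 - 0.22*h + 1.44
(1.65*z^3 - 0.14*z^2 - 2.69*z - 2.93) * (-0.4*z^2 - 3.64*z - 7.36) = -0.66*z^5 - 5.95*z^4 - 10.5584*z^3 + 11.994*z^2 + 30.4636*z + 21.5648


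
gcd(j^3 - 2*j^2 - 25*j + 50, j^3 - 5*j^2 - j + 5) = j - 5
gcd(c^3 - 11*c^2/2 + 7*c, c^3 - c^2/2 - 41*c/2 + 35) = c^2 - 11*c/2 + 7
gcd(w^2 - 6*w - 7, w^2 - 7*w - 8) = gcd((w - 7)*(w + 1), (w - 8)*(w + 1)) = w + 1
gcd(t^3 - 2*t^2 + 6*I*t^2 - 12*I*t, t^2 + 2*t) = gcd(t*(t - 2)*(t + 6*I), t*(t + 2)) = t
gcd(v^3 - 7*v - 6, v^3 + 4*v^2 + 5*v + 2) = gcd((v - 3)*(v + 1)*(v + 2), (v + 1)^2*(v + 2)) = v^2 + 3*v + 2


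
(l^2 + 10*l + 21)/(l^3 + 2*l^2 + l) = (l^2 + 10*l + 21)/(l*(l^2 + 2*l + 1))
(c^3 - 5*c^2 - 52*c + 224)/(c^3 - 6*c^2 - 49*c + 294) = (c^2 - 12*c + 32)/(c^2 - 13*c + 42)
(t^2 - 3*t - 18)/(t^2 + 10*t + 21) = (t - 6)/(t + 7)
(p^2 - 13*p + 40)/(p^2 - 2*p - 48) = (p - 5)/(p + 6)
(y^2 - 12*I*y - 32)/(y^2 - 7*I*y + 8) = (y - 4*I)/(y + I)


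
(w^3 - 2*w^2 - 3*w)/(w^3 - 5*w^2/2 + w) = 2*(w^2 - 2*w - 3)/(2*w^2 - 5*w + 2)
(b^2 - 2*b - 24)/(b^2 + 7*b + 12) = (b - 6)/(b + 3)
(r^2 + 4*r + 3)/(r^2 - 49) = (r^2 + 4*r + 3)/(r^2 - 49)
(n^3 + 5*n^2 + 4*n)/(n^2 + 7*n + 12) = n*(n + 1)/(n + 3)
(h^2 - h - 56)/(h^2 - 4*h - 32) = (h + 7)/(h + 4)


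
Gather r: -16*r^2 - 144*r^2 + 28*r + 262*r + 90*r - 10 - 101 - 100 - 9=-160*r^2 + 380*r - 220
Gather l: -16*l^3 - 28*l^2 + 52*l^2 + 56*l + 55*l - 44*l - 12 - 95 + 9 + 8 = -16*l^3 + 24*l^2 + 67*l - 90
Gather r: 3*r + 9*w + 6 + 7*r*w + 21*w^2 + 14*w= r*(7*w + 3) + 21*w^2 + 23*w + 6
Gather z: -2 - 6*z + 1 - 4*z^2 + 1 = -4*z^2 - 6*z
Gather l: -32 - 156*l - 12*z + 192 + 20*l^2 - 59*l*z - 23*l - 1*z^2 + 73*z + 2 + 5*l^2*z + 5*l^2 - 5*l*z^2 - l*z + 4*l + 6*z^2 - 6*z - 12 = l^2*(5*z + 25) + l*(-5*z^2 - 60*z - 175) + 5*z^2 + 55*z + 150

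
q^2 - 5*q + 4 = (q - 4)*(q - 1)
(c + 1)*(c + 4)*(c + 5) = c^3 + 10*c^2 + 29*c + 20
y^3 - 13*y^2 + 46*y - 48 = (y - 8)*(y - 3)*(y - 2)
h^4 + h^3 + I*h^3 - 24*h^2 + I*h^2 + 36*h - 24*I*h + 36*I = (h - 3)*(h - 2)*(h + 6)*(h + I)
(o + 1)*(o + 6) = o^2 + 7*o + 6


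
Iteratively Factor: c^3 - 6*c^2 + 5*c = (c - 5)*(c^2 - c) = c*(c - 5)*(c - 1)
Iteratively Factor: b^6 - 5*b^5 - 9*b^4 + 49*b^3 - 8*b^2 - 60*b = (b - 5)*(b^5 - 9*b^3 + 4*b^2 + 12*b) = (b - 5)*(b - 2)*(b^4 + 2*b^3 - 5*b^2 - 6*b) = (b - 5)*(b - 2)^2*(b^3 + 4*b^2 + 3*b) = b*(b - 5)*(b - 2)^2*(b^2 + 4*b + 3) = b*(b - 5)*(b - 2)^2*(b + 3)*(b + 1)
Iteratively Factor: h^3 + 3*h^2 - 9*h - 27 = (h - 3)*(h^2 + 6*h + 9) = (h - 3)*(h + 3)*(h + 3)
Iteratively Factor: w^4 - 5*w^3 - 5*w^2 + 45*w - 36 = (w + 3)*(w^3 - 8*w^2 + 19*w - 12) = (w - 4)*(w + 3)*(w^2 - 4*w + 3) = (w - 4)*(w - 3)*(w + 3)*(w - 1)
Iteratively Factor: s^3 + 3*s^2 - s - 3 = (s + 1)*(s^2 + 2*s - 3) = (s - 1)*(s + 1)*(s + 3)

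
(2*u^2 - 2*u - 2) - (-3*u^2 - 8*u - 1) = 5*u^2 + 6*u - 1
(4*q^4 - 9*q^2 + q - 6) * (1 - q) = -4*q^5 + 4*q^4 + 9*q^3 - 10*q^2 + 7*q - 6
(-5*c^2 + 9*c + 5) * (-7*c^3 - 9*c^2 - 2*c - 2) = 35*c^5 - 18*c^4 - 106*c^3 - 53*c^2 - 28*c - 10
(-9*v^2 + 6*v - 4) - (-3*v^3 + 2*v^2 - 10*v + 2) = 3*v^3 - 11*v^2 + 16*v - 6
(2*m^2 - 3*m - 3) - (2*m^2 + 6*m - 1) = -9*m - 2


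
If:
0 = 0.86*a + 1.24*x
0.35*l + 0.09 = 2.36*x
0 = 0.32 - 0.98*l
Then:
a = -0.12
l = 0.33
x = 0.09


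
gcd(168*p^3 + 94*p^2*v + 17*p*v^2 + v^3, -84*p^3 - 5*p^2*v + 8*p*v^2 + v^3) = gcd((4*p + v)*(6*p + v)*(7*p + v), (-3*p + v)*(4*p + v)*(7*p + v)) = 28*p^2 + 11*p*v + v^2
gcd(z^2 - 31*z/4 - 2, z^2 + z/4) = z + 1/4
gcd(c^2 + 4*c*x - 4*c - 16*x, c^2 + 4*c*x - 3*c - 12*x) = c + 4*x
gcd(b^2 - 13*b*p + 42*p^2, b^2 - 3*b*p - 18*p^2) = -b + 6*p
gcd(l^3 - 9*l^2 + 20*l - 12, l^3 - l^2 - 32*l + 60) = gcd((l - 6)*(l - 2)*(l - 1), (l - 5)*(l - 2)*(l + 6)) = l - 2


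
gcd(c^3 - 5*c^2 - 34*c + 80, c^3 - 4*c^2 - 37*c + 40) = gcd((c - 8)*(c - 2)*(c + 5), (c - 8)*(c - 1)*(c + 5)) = c^2 - 3*c - 40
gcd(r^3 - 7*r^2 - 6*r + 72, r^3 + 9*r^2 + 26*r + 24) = r + 3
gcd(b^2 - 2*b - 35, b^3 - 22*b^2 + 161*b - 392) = b - 7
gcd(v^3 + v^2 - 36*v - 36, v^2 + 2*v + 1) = v + 1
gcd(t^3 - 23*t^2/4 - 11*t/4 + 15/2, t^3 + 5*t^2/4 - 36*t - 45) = t^2 - 19*t/4 - 15/2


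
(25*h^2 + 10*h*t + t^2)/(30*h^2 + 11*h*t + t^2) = (5*h + t)/(6*h + t)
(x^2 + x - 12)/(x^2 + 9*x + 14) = (x^2 + x - 12)/(x^2 + 9*x + 14)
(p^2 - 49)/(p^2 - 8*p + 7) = (p + 7)/(p - 1)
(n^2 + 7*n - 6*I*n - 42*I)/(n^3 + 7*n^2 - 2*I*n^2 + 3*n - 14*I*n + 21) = (n - 6*I)/(n^2 - 2*I*n + 3)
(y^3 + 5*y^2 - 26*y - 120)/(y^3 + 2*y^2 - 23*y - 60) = (y + 6)/(y + 3)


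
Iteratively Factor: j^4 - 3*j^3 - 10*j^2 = (j - 5)*(j^3 + 2*j^2) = j*(j - 5)*(j^2 + 2*j) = j*(j - 5)*(j + 2)*(j)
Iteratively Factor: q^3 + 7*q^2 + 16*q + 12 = (q + 3)*(q^2 + 4*q + 4) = (q + 2)*(q + 3)*(q + 2)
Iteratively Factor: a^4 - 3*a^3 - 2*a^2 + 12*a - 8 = (a + 2)*(a^3 - 5*a^2 + 8*a - 4) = (a - 2)*(a + 2)*(a^2 - 3*a + 2) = (a - 2)^2*(a + 2)*(a - 1)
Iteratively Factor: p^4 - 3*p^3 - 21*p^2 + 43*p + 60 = (p - 3)*(p^3 - 21*p - 20) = (p - 3)*(p + 1)*(p^2 - p - 20) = (p - 3)*(p + 1)*(p + 4)*(p - 5)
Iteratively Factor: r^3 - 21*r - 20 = (r + 1)*(r^2 - r - 20) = (r - 5)*(r + 1)*(r + 4)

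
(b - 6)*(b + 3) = b^2 - 3*b - 18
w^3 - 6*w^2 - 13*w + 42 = (w - 7)*(w - 2)*(w + 3)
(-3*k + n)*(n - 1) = -3*k*n + 3*k + n^2 - n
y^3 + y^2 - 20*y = y*(y - 4)*(y + 5)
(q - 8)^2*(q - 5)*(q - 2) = q^4 - 23*q^3 + 186*q^2 - 608*q + 640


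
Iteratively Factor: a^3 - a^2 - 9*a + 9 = (a - 3)*(a^2 + 2*a - 3) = (a - 3)*(a + 3)*(a - 1)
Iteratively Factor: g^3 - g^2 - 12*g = (g + 3)*(g^2 - 4*g) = g*(g + 3)*(g - 4)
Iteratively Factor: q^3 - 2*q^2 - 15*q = (q - 5)*(q^2 + 3*q) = (q - 5)*(q + 3)*(q)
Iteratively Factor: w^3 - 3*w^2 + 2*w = (w - 1)*(w^2 - 2*w) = (w - 2)*(w - 1)*(w)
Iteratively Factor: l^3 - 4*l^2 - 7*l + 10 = (l + 2)*(l^2 - 6*l + 5) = (l - 1)*(l + 2)*(l - 5)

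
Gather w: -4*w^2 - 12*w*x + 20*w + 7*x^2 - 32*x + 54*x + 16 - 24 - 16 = -4*w^2 + w*(20 - 12*x) + 7*x^2 + 22*x - 24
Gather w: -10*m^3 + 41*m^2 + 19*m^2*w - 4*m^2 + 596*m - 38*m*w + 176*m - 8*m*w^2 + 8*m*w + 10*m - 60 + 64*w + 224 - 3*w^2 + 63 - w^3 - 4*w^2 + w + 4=-10*m^3 + 37*m^2 + 782*m - w^3 + w^2*(-8*m - 7) + w*(19*m^2 - 30*m + 65) + 231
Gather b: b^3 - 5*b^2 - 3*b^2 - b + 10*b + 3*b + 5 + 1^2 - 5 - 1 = b^3 - 8*b^2 + 12*b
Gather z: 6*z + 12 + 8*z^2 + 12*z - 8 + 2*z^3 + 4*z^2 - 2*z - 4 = 2*z^3 + 12*z^2 + 16*z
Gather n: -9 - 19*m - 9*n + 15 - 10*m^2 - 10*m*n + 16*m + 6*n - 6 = -10*m^2 - 3*m + n*(-10*m - 3)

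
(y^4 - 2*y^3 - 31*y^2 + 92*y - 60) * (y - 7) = y^5 - 9*y^4 - 17*y^3 + 309*y^2 - 704*y + 420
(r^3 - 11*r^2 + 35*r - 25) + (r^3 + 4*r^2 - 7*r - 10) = 2*r^3 - 7*r^2 + 28*r - 35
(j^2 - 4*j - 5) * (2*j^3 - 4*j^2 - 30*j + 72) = 2*j^5 - 12*j^4 - 24*j^3 + 212*j^2 - 138*j - 360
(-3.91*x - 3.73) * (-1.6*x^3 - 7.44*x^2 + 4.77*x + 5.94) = 6.256*x^4 + 35.0584*x^3 + 9.1005*x^2 - 41.0175*x - 22.1562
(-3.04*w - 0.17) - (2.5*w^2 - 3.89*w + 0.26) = -2.5*w^2 + 0.85*w - 0.43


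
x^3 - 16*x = x*(x - 4)*(x + 4)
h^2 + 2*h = h*(h + 2)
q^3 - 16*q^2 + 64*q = q*(q - 8)^2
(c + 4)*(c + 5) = c^2 + 9*c + 20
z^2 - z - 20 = (z - 5)*(z + 4)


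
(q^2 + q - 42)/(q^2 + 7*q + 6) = (q^2 + q - 42)/(q^2 + 7*q + 6)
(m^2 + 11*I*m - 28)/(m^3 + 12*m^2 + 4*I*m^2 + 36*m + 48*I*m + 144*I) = (m + 7*I)/(m^2 + 12*m + 36)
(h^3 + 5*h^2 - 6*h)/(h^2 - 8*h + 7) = h*(h + 6)/(h - 7)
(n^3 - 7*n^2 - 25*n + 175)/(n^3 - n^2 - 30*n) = (n^2 - 12*n + 35)/(n*(n - 6))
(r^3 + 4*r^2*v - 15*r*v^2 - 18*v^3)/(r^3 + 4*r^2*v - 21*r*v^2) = (r^2 + 7*r*v + 6*v^2)/(r*(r + 7*v))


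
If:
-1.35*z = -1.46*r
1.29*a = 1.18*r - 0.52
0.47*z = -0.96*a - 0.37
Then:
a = -0.39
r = 0.01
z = 0.01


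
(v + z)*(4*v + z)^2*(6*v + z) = 96*v^4 + 160*v^3*z + 78*v^2*z^2 + 15*v*z^3 + z^4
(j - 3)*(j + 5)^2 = j^3 + 7*j^2 - 5*j - 75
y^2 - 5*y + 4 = (y - 4)*(y - 1)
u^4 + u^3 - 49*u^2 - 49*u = u*(u - 7)*(u + 1)*(u + 7)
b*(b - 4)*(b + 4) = b^3 - 16*b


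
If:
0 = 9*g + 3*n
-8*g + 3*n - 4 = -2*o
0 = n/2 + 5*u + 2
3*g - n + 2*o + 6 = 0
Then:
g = -10/23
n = 30/23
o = -39/23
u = -61/115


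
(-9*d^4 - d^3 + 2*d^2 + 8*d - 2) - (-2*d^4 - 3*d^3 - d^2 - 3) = -7*d^4 + 2*d^3 + 3*d^2 + 8*d + 1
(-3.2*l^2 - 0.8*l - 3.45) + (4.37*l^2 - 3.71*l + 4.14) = 1.17*l^2 - 4.51*l + 0.69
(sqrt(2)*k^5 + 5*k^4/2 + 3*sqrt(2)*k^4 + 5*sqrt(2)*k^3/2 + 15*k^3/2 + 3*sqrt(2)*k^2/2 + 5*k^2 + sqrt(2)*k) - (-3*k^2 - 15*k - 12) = sqrt(2)*k^5 + 5*k^4/2 + 3*sqrt(2)*k^4 + 5*sqrt(2)*k^3/2 + 15*k^3/2 + 3*sqrt(2)*k^2/2 + 8*k^2 + sqrt(2)*k + 15*k + 12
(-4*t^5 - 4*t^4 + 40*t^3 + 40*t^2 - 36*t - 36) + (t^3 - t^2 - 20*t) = -4*t^5 - 4*t^4 + 41*t^3 + 39*t^2 - 56*t - 36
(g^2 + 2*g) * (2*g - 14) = 2*g^3 - 10*g^2 - 28*g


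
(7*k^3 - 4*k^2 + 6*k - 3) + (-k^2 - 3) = 7*k^3 - 5*k^2 + 6*k - 6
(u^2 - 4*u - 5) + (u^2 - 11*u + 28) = 2*u^2 - 15*u + 23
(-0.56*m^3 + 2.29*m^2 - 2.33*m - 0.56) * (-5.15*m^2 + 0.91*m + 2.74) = 2.884*m^5 - 12.3031*m^4 + 12.549*m^3 + 7.0383*m^2 - 6.8938*m - 1.5344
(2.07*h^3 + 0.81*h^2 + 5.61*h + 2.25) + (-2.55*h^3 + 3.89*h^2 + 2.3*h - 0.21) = -0.48*h^3 + 4.7*h^2 + 7.91*h + 2.04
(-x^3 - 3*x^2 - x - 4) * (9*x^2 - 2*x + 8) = -9*x^5 - 25*x^4 - 11*x^3 - 58*x^2 - 32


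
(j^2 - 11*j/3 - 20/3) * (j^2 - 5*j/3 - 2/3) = j^4 - 16*j^3/3 - 11*j^2/9 + 122*j/9 + 40/9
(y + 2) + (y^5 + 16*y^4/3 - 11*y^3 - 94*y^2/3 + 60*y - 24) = y^5 + 16*y^4/3 - 11*y^3 - 94*y^2/3 + 61*y - 22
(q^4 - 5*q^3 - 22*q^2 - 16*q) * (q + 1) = q^5 - 4*q^4 - 27*q^3 - 38*q^2 - 16*q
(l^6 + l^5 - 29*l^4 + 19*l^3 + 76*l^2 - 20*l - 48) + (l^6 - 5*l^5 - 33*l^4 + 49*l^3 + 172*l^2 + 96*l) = 2*l^6 - 4*l^5 - 62*l^4 + 68*l^3 + 248*l^2 + 76*l - 48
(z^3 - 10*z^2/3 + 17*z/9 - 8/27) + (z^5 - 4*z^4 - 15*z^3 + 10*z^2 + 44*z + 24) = z^5 - 4*z^4 - 14*z^3 + 20*z^2/3 + 413*z/9 + 640/27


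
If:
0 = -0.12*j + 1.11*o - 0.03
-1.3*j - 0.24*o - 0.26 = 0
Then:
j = -0.20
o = 0.01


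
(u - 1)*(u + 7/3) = u^2 + 4*u/3 - 7/3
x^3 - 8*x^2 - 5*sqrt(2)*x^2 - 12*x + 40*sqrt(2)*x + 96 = (x - 8)*(x - 6*sqrt(2))*(x + sqrt(2))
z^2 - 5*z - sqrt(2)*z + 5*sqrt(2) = (z - 5)*(z - sqrt(2))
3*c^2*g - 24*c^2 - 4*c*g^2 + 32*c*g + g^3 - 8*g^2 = (-3*c + g)*(-c + g)*(g - 8)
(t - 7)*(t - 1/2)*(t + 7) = t^3 - t^2/2 - 49*t + 49/2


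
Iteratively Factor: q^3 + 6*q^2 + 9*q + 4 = (q + 4)*(q^2 + 2*q + 1) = (q + 1)*(q + 4)*(q + 1)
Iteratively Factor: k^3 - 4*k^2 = (k)*(k^2 - 4*k) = k*(k - 4)*(k)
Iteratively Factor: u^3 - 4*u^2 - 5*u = (u + 1)*(u^2 - 5*u) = (u - 5)*(u + 1)*(u)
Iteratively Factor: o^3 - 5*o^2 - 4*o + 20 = (o - 5)*(o^2 - 4) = (o - 5)*(o + 2)*(o - 2)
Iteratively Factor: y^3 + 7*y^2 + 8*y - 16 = (y + 4)*(y^2 + 3*y - 4) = (y + 4)^2*(y - 1)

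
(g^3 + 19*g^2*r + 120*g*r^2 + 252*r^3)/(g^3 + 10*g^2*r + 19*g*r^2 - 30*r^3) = (-g^2 - 13*g*r - 42*r^2)/(-g^2 - 4*g*r + 5*r^2)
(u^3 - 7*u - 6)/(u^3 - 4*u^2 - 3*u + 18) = (u + 1)/(u - 3)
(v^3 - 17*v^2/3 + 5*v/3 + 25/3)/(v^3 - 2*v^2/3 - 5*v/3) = (v - 5)/v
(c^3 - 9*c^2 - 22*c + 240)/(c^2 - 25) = (c^2 - 14*c + 48)/(c - 5)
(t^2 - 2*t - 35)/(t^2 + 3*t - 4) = (t^2 - 2*t - 35)/(t^2 + 3*t - 4)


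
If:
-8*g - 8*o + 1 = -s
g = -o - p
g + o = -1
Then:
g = -o - 1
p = 1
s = -9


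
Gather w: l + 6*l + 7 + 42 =7*l + 49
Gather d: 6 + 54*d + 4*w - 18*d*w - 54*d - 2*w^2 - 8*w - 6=-18*d*w - 2*w^2 - 4*w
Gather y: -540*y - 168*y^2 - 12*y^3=-12*y^3 - 168*y^2 - 540*y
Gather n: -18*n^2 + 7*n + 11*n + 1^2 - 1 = -18*n^2 + 18*n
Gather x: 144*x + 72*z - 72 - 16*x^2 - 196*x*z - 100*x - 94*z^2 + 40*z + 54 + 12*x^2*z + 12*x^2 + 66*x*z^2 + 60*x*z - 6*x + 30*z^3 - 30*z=x^2*(12*z - 4) + x*(66*z^2 - 136*z + 38) + 30*z^3 - 94*z^2 + 82*z - 18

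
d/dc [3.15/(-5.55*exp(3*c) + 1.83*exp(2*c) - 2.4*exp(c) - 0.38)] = (52.4475*exp(2*c) - 11.529*exp(c) + 7.56)*exp(c)/(5.55*exp(3*c) - 1.83*exp(2*c) + 2.4*exp(c) + 0.38)^2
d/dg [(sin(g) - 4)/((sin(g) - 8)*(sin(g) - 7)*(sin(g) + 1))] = 2*(-sin(g)^3 + 13*sin(g)^2 - 56*sin(g) + 110)*cos(g)/((sin(g) - 8)^2*(sin(g) - 7)^2*(sin(g) + 1)^2)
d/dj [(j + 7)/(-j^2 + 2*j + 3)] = (-j^2 + 2*j + 2*(j - 1)*(j + 7) + 3)/(-j^2 + 2*j + 3)^2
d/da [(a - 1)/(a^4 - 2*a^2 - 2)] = (a^4 - 2*a^2 - 4*a*(a - 1)*(a^2 - 1) - 2)/(-a^4 + 2*a^2 + 2)^2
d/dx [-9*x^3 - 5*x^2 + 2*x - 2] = -27*x^2 - 10*x + 2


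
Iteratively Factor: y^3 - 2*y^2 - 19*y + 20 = (y - 1)*(y^2 - y - 20) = (y - 1)*(y + 4)*(y - 5)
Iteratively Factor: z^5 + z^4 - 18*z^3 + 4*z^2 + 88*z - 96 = (z + 3)*(z^4 - 2*z^3 - 12*z^2 + 40*z - 32) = (z - 2)*(z + 3)*(z^3 - 12*z + 16) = (z - 2)*(z + 3)*(z + 4)*(z^2 - 4*z + 4) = (z - 2)^2*(z + 3)*(z + 4)*(z - 2)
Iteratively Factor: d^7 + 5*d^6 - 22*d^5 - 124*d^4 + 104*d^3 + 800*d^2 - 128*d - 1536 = (d - 2)*(d^6 + 7*d^5 - 8*d^4 - 140*d^3 - 176*d^2 + 448*d + 768) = (d - 2)*(d + 4)*(d^5 + 3*d^4 - 20*d^3 - 60*d^2 + 64*d + 192) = (d - 2)*(d + 2)*(d + 4)*(d^4 + d^3 - 22*d^2 - 16*d + 96) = (d - 2)*(d + 2)*(d + 3)*(d + 4)*(d^3 - 2*d^2 - 16*d + 32) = (d - 2)^2*(d + 2)*(d + 3)*(d + 4)*(d^2 - 16) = (d - 2)^2*(d + 2)*(d + 3)*(d + 4)^2*(d - 4)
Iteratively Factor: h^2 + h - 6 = (h - 2)*(h + 3)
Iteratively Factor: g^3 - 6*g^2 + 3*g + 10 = (g - 2)*(g^2 - 4*g - 5) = (g - 2)*(g + 1)*(g - 5)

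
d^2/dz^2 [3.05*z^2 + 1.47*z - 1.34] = 6.10000000000000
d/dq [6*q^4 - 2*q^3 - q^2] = 2*q*(12*q^2 - 3*q - 1)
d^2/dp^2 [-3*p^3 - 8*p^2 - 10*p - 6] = -18*p - 16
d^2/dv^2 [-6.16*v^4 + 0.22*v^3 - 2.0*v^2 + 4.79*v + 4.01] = -73.92*v^2 + 1.32*v - 4.0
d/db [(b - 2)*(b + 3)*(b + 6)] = b*(3*b + 14)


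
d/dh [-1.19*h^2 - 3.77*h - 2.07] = -2.38*h - 3.77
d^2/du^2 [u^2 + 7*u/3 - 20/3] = 2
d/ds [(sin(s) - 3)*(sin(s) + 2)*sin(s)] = (3*sin(s)^2 - 2*sin(s) - 6)*cos(s)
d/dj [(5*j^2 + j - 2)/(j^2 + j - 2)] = 4*j*(j - 4)/(j^4 + 2*j^3 - 3*j^2 - 4*j + 4)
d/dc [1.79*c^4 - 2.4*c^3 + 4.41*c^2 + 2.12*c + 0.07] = 7.16*c^3 - 7.2*c^2 + 8.82*c + 2.12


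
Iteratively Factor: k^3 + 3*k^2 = (k)*(k^2 + 3*k) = k*(k + 3)*(k)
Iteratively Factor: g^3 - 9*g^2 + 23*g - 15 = (g - 5)*(g^2 - 4*g + 3) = (g - 5)*(g - 1)*(g - 3)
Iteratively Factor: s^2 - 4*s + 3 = (s - 3)*(s - 1)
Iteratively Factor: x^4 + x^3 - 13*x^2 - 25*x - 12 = (x + 1)*(x^3 - 13*x - 12) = (x - 4)*(x + 1)*(x^2 + 4*x + 3) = (x - 4)*(x + 1)*(x + 3)*(x + 1)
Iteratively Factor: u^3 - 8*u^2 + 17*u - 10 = (u - 2)*(u^2 - 6*u + 5) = (u - 5)*(u - 2)*(u - 1)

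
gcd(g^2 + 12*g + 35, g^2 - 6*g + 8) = 1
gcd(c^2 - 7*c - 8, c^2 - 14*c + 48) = c - 8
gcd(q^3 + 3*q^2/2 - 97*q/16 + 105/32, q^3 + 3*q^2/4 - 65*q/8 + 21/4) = q^2 + 11*q/4 - 21/8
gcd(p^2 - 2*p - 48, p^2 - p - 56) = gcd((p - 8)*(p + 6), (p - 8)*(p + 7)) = p - 8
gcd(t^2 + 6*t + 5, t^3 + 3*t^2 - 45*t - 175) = t + 5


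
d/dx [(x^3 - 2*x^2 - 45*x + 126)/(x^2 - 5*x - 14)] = (x^4 - 10*x^3 + 13*x^2 - 196*x + 1260)/(x^4 - 10*x^3 - 3*x^2 + 140*x + 196)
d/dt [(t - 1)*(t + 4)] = 2*t + 3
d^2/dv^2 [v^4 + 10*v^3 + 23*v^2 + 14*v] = 12*v^2 + 60*v + 46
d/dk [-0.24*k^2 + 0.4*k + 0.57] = 0.4 - 0.48*k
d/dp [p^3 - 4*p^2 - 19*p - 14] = 3*p^2 - 8*p - 19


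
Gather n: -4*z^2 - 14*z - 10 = -4*z^2 - 14*z - 10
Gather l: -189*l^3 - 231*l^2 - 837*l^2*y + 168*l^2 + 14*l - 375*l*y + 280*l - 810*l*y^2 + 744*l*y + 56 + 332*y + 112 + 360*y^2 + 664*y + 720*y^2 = -189*l^3 + l^2*(-837*y - 63) + l*(-810*y^2 + 369*y + 294) + 1080*y^2 + 996*y + 168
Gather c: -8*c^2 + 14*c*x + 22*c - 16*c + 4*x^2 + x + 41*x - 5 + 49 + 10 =-8*c^2 + c*(14*x + 6) + 4*x^2 + 42*x + 54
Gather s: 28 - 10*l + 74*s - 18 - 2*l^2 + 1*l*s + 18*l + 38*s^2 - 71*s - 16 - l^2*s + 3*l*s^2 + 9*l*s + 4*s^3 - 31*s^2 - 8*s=-2*l^2 + 8*l + 4*s^3 + s^2*(3*l + 7) + s*(-l^2 + 10*l - 5) - 6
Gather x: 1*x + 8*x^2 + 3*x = 8*x^2 + 4*x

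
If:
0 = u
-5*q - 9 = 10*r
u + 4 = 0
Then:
No Solution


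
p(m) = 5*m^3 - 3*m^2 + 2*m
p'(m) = 15*m^2 - 6*m + 2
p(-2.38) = -89.16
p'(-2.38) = 101.25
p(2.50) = 64.38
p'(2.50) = 80.75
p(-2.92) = -155.90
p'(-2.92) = 147.42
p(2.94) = 107.01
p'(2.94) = 114.01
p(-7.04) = -1907.33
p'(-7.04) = 787.66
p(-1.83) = -44.35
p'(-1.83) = 63.21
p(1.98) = 31.01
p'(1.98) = 48.93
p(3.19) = 138.16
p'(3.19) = 135.50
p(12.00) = 8232.00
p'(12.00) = 2090.00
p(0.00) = 0.00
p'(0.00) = 2.00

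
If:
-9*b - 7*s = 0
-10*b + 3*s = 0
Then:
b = 0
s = 0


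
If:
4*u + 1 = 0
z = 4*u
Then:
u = -1/4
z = -1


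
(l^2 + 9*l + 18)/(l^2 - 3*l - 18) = (l + 6)/(l - 6)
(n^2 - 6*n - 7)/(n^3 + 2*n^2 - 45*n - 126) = (n + 1)/(n^2 + 9*n + 18)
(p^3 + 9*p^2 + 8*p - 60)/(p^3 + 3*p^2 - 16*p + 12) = (p + 5)/(p - 1)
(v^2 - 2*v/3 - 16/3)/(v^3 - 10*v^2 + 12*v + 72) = (v - 8/3)/(v^2 - 12*v + 36)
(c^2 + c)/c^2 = (c + 1)/c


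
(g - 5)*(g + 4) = g^2 - g - 20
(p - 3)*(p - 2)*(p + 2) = p^3 - 3*p^2 - 4*p + 12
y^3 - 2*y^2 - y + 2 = (y - 2)*(y - 1)*(y + 1)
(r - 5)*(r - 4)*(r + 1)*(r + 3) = r^4 - 5*r^3 - 13*r^2 + 53*r + 60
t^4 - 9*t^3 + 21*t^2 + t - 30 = (t - 5)*(t - 3)*(t - 2)*(t + 1)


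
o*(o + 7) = o^2 + 7*o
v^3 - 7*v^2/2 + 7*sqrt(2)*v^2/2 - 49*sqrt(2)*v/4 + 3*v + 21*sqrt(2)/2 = (v - 2)*(v - 3/2)*(v + 7*sqrt(2)/2)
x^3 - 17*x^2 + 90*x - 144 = (x - 8)*(x - 6)*(x - 3)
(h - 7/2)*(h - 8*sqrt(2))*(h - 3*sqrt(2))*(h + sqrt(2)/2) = h^4 - 21*sqrt(2)*h^3/2 - 7*h^3/2 + 37*h^2 + 147*sqrt(2)*h^2/4 - 259*h/2 + 24*sqrt(2)*h - 84*sqrt(2)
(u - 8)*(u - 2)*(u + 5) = u^3 - 5*u^2 - 34*u + 80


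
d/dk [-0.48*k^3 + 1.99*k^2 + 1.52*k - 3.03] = -1.44*k^2 + 3.98*k + 1.52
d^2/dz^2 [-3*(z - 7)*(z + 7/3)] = -6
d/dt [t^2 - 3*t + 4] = 2*t - 3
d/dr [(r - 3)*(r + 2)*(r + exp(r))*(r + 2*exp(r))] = 3*r^3*exp(r) + 4*r^3 + 4*r^2*exp(2*r) + 6*r^2*exp(r) - 3*r^2 - 24*r*exp(r) - 12*r - 26*exp(2*r) - 18*exp(r)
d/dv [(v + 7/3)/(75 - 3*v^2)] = (3*v^2 + 14*v + 75)/(9*(v^4 - 50*v^2 + 625))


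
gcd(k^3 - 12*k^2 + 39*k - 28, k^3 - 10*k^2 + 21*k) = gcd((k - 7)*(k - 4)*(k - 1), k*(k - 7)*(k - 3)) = k - 7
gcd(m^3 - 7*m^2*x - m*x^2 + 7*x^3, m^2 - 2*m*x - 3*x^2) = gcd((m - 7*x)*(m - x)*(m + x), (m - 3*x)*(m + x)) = m + x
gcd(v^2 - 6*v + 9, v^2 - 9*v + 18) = v - 3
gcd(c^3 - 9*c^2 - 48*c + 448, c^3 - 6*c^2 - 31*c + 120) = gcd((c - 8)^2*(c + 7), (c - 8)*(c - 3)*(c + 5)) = c - 8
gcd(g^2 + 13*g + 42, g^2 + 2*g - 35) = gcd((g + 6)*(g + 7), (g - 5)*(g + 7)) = g + 7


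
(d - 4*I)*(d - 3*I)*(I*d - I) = I*d^3 + 7*d^2 - I*d^2 - 7*d - 12*I*d + 12*I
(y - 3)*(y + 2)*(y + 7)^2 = y^4 + 13*y^3 + 29*y^2 - 133*y - 294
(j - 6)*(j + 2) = j^2 - 4*j - 12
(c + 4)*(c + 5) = c^2 + 9*c + 20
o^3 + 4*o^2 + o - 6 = (o - 1)*(o + 2)*(o + 3)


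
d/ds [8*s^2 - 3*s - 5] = 16*s - 3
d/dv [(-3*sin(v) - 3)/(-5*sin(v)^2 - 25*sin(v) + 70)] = 3*(-2*sin(v) + cos(v)^2 - 20)*cos(v)/(5*(sin(v)^2 + 5*sin(v) - 14)^2)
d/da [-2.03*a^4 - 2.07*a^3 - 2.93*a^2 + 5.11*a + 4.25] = -8.12*a^3 - 6.21*a^2 - 5.86*a + 5.11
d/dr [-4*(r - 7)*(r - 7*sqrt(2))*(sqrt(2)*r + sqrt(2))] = -12*sqrt(2)*r^2 + 48*sqrt(2)*r + 112*r - 336 + 28*sqrt(2)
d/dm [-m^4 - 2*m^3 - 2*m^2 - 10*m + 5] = -4*m^3 - 6*m^2 - 4*m - 10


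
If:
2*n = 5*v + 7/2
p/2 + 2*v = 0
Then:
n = 5*v/2 + 7/4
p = -4*v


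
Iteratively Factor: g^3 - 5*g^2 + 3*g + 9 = (g - 3)*(g^2 - 2*g - 3) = (g - 3)*(g + 1)*(g - 3)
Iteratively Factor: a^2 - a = (a)*(a - 1)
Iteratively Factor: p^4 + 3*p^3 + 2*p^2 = (p)*(p^3 + 3*p^2 + 2*p) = p^2*(p^2 + 3*p + 2) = p^2*(p + 2)*(p + 1)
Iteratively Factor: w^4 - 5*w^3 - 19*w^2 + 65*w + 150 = (w - 5)*(w^3 - 19*w - 30) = (w - 5)^2*(w^2 + 5*w + 6) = (w - 5)^2*(w + 3)*(w + 2)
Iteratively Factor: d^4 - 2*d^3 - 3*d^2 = (d + 1)*(d^3 - 3*d^2) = (d - 3)*(d + 1)*(d^2) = d*(d - 3)*(d + 1)*(d)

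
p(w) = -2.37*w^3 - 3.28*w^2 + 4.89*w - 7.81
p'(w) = -7.11*w^2 - 6.56*w + 4.89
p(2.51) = -53.68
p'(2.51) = -56.37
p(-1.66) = -14.12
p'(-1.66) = -3.81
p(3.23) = -106.10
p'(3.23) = -90.48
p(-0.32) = -9.63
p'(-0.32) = 6.26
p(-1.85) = -13.08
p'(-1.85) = -7.31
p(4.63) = -290.71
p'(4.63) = -177.90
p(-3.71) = 49.93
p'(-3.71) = -68.64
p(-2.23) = -8.74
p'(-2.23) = -15.84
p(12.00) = -4516.81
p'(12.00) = -1097.67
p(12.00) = -4516.81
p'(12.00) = -1097.67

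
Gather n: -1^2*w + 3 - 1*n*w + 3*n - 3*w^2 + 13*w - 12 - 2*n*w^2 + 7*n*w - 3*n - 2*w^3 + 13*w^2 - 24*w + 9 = n*(-2*w^2 + 6*w) - 2*w^3 + 10*w^2 - 12*w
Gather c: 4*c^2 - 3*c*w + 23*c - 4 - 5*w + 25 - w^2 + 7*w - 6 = 4*c^2 + c*(23 - 3*w) - w^2 + 2*w + 15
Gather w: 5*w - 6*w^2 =-6*w^2 + 5*w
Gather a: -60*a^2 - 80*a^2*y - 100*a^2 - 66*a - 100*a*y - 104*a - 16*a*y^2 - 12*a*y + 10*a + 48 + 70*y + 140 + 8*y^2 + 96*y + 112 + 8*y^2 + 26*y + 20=a^2*(-80*y - 160) + a*(-16*y^2 - 112*y - 160) + 16*y^2 + 192*y + 320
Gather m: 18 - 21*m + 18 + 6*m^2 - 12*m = 6*m^2 - 33*m + 36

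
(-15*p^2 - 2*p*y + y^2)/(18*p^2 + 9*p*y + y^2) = (-5*p + y)/(6*p + y)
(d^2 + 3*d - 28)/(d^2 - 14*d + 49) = (d^2 + 3*d - 28)/(d^2 - 14*d + 49)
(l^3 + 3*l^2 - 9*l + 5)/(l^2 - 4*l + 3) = (l^2 + 4*l - 5)/(l - 3)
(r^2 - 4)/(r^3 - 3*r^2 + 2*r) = (r + 2)/(r*(r - 1))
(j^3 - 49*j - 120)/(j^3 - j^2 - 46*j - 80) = (j + 3)/(j + 2)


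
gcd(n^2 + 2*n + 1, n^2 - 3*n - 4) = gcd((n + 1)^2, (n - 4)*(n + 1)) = n + 1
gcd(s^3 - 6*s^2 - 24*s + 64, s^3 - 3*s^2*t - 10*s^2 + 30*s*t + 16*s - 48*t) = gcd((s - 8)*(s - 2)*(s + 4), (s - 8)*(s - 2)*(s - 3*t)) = s^2 - 10*s + 16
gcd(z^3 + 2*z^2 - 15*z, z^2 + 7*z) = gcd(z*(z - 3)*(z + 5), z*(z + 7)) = z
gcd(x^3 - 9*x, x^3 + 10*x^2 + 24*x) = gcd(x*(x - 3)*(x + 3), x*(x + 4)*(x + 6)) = x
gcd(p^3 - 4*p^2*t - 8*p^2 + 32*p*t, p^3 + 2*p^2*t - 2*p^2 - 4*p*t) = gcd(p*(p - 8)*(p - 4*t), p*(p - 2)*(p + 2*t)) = p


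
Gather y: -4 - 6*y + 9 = 5 - 6*y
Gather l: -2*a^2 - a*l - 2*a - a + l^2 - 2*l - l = -2*a^2 - 3*a + l^2 + l*(-a - 3)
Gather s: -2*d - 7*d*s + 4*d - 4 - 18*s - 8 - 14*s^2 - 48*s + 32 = 2*d - 14*s^2 + s*(-7*d - 66) + 20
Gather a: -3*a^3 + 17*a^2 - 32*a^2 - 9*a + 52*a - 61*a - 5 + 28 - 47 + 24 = -3*a^3 - 15*a^2 - 18*a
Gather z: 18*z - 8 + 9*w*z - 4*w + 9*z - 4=-4*w + z*(9*w + 27) - 12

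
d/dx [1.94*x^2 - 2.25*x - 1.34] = 3.88*x - 2.25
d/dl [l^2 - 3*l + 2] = 2*l - 3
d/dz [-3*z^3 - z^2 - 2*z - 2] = -9*z^2 - 2*z - 2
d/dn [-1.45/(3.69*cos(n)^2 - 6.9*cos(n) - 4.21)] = (10.005 - 10.701*cos(n))*sin(n)/(-3.69*cos(n)^2 + 6.9*cos(n) + 4.21)^2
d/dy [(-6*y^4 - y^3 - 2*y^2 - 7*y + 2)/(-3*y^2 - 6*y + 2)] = (36*y^5 + 111*y^4 - 36*y^3 - 15*y^2 + 4*y - 2)/(9*y^4 + 36*y^3 + 24*y^2 - 24*y + 4)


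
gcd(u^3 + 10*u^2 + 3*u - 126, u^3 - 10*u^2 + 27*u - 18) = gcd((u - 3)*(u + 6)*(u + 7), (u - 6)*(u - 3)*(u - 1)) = u - 3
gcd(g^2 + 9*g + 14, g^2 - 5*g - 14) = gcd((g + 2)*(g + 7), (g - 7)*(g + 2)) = g + 2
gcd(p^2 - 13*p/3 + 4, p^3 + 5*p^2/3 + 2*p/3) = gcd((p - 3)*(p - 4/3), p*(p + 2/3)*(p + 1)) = 1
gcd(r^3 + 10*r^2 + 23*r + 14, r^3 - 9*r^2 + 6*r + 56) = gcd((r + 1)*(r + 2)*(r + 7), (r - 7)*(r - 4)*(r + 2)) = r + 2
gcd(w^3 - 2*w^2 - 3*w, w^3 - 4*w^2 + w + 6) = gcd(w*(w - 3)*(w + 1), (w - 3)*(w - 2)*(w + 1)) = w^2 - 2*w - 3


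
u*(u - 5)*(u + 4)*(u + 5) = u^4 + 4*u^3 - 25*u^2 - 100*u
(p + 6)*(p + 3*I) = p^2 + 6*p + 3*I*p + 18*I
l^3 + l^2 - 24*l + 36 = (l - 3)*(l - 2)*(l + 6)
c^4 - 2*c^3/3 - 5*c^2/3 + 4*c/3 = c*(c - 1)^2*(c + 4/3)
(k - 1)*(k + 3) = k^2 + 2*k - 3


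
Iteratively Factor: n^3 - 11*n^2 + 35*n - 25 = (n - 5)*(n^2 - 6*n + 5) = (n - 5)^2*(n - 1)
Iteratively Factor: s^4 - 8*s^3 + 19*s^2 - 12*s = (s - 3)*(s^3 - 5*s^2 + 4*s) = (s - 3)*(s - 1)*(s^2 - 4*s) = s*(s - 3)*(s - 1)*(s - 4)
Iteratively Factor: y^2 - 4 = (y - 2)*(y + 2)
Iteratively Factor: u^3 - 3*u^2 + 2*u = (u)*(u^2 - 3*u + 2) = u*(u - 1)*(u - 2)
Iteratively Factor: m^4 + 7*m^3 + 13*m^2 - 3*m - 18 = (m + 2)*(m^3 + 5*m^2 + 3*m - 9) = (m + 2)*(m + 3)*(m^2 + 2*m - 3) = (m - 1)*(m + 2)*(m + 3)*(m + 3)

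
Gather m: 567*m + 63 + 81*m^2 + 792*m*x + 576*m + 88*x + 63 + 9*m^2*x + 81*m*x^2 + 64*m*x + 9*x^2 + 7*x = m^2*(9*x + 81) + m*(81*x^2 + 856*x + 1143) + 9*x^2 + 95*x + 126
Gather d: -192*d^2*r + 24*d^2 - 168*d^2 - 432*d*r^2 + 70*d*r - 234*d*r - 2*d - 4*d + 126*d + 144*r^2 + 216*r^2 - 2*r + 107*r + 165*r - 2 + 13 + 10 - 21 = d^2*(-192*r - 144) + d*(-432*r^2 - 164*r + 120) + 360*r^2 + 270*r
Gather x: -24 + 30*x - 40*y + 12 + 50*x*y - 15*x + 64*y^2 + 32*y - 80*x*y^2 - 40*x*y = x*(-80*y^2 + 10*y + 15) + 64*y^2 - 8*y - 12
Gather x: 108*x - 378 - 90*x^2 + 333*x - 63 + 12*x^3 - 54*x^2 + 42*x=12*x^3 - 144*x^2 + 483*x - 441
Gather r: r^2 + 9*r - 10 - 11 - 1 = r^2 + 9*r - 22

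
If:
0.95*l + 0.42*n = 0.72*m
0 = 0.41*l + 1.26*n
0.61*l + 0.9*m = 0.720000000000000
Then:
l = 0.44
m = 0.50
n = -0.14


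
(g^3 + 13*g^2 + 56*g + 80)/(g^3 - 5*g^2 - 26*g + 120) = (g^2 + 8*g + 16)/(g^2 - 10*g + 24)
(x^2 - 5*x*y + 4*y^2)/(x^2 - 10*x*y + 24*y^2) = (x - y)/(x - 6*y)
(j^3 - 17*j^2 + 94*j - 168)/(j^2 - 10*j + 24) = j - 7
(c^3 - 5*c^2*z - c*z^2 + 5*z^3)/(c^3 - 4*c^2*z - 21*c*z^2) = (-c^3 + 5*c^2*z + c*z^2 - 5*z^3)/(c*(-c^2 + 4*c*z + 21*z^2))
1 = 1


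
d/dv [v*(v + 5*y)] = 2*v + 5*y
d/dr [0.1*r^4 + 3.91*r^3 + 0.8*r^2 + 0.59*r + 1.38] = 0.4*r^3 + 11.73*r^2 + 1.6*r + 0.59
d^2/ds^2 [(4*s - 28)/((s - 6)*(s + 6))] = 8*(s^3 - 21*s^2 + 108*s - 252)/(s^6 - 108*s^4 + 3888*s^2 - 46656)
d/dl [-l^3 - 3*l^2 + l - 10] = -3*l^2 - 6*l + 1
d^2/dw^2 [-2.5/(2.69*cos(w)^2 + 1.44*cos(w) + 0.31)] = (72.361*(1 - cos(w)^2)^2 + 29.052*cos(w)^3 + 33.0255*cos(w)^2 - 59.22*cos(w) - 78.5595)/(2.69*cos(w)^2 + 1.44*cos(w) + 0.31)^3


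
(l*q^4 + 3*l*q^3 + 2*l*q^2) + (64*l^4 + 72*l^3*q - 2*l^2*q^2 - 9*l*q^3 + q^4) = 64*l^4 + 72*l^3*q - 2*l^2*q^2 + l*q^4 - 6*l*q^3 + 2*l*q^2 + q^4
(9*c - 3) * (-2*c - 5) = -18*c^2 - 39*c + 15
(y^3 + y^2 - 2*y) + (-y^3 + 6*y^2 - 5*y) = 7*y^2 - 7*y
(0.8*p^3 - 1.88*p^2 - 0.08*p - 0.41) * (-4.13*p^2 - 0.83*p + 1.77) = -3.304*p^5 + 7.1004*p^4 + 3.3068*p^3 - 1.5679*p^2 + 0.1987*p - 0.7257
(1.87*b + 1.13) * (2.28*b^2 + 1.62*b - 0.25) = 4.2636*b^3 + 5.6058*b^2 + 1.3631*b - 0.2825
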